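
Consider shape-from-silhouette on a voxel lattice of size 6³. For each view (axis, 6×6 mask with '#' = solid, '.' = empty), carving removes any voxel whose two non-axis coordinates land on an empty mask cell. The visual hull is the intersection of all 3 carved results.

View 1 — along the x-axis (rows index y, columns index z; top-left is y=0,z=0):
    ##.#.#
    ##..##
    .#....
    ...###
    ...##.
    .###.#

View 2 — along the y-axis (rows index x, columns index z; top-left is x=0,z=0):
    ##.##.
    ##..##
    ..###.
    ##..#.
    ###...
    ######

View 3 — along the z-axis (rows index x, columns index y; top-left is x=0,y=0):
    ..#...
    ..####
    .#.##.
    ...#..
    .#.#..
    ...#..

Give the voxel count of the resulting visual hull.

voxel count = 18

full grid |V| = 216
[1] x-view keeps 18 columns → grid now 108
[2] y-view keeps 23 columns → grid now 68
[3] z-view keeps 12 columns → grid now 18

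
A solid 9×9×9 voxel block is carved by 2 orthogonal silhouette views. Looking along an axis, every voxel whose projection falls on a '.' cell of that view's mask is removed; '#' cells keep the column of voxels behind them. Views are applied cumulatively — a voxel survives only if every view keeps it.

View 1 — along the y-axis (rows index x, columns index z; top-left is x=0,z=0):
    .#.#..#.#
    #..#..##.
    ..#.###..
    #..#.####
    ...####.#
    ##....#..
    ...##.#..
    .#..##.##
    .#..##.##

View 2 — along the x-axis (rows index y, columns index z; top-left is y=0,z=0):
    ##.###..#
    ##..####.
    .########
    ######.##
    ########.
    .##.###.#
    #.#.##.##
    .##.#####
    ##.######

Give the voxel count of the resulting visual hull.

full grid |V| = 729
  1. axis=1 (XZ plane), |mask|=39  ⇒  voxels=351
  2. axis=0 (YZ plane), |mask|=63  ⇒  voxels=276

voxel count = 276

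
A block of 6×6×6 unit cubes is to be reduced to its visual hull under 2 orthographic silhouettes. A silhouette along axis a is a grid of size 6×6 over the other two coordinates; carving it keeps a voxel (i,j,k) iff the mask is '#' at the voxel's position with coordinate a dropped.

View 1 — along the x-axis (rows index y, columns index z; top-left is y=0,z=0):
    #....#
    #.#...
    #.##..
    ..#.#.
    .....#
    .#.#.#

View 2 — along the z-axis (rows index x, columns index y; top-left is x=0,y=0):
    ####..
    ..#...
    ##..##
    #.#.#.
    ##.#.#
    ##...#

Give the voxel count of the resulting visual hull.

42 voxels

before carving: 216 voxels (6×6×6)
V1 x: intersect with YZ mask (13 set) -- 78 left
V2 z: intersect with XY mask (19 set) -- 42 left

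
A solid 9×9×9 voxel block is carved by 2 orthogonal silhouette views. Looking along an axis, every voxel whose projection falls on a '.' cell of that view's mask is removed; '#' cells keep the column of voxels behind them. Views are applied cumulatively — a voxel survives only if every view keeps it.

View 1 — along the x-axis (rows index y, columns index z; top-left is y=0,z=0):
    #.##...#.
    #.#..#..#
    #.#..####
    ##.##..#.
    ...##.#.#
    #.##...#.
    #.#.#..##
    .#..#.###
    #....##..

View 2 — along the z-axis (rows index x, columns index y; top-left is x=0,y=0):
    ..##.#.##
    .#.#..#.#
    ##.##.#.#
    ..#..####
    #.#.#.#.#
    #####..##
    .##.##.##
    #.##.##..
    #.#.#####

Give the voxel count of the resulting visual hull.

222 voxels

start: 9×9×9 = 729 voxels
  1. axis=0 (YZ plane), |mask|=40  ⇒  voxels=360
  2. axis=2 (XY plane), |mask|=50  ⇒  voxels=222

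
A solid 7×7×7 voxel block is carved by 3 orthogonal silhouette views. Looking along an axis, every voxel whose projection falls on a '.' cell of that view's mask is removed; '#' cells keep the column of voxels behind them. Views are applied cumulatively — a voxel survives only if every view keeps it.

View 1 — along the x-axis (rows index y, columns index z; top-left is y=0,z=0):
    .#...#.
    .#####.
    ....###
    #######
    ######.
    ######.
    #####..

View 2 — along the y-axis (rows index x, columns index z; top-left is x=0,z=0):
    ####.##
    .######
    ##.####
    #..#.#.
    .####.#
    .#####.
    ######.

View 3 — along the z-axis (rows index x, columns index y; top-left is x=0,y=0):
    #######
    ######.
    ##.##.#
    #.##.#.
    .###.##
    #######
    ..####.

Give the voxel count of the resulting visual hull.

|visual hull| = 150

start: 7×7×7 = 343 voxels
step 1: project along x, AND mask (34/49) → |grid| = 238
step 2: project along y, AND mask (37/49) → |grid| = 186
step 3: project along z, AND mask (38/49) → |grid| = 150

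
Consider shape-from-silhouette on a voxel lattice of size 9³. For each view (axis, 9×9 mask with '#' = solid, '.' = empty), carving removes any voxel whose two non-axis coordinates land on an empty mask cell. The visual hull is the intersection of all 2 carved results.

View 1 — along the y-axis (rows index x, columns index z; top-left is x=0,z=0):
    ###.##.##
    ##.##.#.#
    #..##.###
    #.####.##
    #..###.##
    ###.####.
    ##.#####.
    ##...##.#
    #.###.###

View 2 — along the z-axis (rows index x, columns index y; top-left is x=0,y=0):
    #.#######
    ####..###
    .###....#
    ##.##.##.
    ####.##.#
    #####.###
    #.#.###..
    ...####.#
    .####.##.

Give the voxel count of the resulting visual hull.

voxel count = 364

full grid |V| = 729
step 1: project along y, AND mask (58/81) → |grid| = 522
step 2: project along z, AND mask (56/81) → |grid| = 364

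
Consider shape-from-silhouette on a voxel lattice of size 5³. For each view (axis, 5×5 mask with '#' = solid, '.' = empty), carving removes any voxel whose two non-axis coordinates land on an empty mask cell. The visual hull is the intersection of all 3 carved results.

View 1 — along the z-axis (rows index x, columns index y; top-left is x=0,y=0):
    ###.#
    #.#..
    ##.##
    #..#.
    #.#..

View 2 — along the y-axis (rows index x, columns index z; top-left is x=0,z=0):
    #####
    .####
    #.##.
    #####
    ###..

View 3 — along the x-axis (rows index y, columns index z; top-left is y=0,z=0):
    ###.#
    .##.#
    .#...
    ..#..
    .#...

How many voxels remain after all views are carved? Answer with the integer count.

26 voxels

initial block: 5^3 = 125
step 1: project along z, AND mask (14/25) → |grid| = 70
step 2: project along y, AND mask (20/25) → |grid| = 56
step 3: project along x, AND mask (10/25) → |grid| = 26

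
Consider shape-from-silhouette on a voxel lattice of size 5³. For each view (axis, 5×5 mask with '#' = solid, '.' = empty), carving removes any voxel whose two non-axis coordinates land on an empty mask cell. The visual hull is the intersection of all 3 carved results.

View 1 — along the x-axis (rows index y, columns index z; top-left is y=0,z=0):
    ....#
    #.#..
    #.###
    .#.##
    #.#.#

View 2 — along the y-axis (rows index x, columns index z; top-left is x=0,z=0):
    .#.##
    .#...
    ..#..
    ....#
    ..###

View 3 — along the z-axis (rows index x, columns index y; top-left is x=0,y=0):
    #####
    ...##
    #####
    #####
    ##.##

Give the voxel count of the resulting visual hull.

voxel count = 21

full grid |V| = 125
carve view 1 (along x, YZ-mask fill 13/25): 65 voxels remain
carve view 2 (along y, XZ-mask fill 9/25): 24 voxels remain
carve view 3 (along z, XY-mask fill 21/25): 21 voxels remain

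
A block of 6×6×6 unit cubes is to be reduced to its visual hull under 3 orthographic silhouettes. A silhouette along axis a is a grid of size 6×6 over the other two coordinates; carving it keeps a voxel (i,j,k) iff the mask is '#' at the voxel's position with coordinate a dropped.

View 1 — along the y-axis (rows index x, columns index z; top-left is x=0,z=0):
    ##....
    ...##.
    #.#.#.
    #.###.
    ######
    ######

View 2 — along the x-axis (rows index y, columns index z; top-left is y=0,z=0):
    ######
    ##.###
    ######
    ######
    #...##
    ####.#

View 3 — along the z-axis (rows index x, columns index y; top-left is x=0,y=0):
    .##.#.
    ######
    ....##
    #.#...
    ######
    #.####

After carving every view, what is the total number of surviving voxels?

remaining voxels: 84

before carving: 216 voxels (6×6×6)
  1. axis=1 (XZ plane), |mask|=23  ⇒  voxels=138
  2. axis=0 (YZ plane), |mask|=31  ⇒  voxels=118
  3. axis=2 (XY plane), |mask|=24  ⇒  voxels=84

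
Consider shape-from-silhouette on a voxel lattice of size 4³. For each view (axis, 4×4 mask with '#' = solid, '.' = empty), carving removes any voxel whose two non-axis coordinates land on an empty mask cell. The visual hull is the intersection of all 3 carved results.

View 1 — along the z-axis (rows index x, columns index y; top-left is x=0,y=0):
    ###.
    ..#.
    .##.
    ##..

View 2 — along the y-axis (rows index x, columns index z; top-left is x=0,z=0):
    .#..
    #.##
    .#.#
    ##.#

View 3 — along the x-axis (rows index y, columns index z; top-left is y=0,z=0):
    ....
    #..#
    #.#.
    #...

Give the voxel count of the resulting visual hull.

initial block: 4^3 = 64
after view 1 [z-axis, 8 of 16 cells solid] → remaining = 32
after view 2 [y-axis, 9 of 16 cells solid] → remaining = 16
after view 3 [x-axis, 5 of 16 cells solid] → remaining = 5

remaining voxels: 5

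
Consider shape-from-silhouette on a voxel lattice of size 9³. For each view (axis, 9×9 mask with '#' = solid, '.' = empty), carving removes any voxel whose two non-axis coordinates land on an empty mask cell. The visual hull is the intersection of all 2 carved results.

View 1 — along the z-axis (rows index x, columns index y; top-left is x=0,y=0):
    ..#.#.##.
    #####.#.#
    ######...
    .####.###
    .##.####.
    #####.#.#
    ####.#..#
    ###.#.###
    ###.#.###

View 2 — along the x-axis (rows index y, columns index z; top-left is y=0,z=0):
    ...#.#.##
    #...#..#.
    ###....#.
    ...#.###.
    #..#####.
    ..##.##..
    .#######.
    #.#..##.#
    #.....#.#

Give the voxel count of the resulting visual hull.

full grid |V| = 729
step 1: project along z, AND mask (57/81) → |grid| = 513
step 2: project along x, AND mask (40/81) → |grid| = 256

|visual hull| = 256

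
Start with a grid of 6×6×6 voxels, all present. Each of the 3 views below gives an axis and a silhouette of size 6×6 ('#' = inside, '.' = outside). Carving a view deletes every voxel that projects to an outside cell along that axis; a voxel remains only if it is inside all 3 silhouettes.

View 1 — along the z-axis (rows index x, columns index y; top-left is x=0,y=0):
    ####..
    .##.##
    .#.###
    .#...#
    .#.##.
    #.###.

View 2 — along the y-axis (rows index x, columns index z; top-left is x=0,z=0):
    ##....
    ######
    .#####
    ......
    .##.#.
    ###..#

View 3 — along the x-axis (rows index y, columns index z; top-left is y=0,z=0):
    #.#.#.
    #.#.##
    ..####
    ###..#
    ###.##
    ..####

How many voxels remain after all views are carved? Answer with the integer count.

full grid |V| = 216
step 1: project along z, AND mask (21/36) → |grid| = 126
step 2: project along y, AND mask (20/36) → |grid| = 77
step 3: project along x, AND mask (24/36) → |grid| = 54

|visual hull| = 54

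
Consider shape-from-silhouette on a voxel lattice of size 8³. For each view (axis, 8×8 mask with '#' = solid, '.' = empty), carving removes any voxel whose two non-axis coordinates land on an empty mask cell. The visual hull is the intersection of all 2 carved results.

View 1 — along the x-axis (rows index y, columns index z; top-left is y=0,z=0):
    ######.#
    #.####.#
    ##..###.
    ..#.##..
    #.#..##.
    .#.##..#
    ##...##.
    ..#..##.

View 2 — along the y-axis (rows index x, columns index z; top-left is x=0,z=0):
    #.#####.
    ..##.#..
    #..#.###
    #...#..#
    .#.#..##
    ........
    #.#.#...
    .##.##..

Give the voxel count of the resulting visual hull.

initial block: 8^3 = 512
carve view 1 (along x, YZ-mask fill 36/64): 288 voxels remain
carve view 2 (along y, XZ-mask fill 28/64): 129 voxels remain

129 voxels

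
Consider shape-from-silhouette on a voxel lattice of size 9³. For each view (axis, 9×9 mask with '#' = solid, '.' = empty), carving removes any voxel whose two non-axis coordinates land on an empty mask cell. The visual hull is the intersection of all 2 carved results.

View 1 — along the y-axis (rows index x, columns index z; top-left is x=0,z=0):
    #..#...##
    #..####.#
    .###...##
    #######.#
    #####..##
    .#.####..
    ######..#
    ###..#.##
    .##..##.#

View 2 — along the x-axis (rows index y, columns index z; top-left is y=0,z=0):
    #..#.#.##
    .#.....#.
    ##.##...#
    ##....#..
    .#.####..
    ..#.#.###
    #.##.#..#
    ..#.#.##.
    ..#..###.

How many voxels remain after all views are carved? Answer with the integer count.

full grid |V| = 729
V1 y: intersect with XZ mask (53 set) -- 477 left
V2 x: intersect with YZ mask (38 set) -- 220 left

remaining voxels: 220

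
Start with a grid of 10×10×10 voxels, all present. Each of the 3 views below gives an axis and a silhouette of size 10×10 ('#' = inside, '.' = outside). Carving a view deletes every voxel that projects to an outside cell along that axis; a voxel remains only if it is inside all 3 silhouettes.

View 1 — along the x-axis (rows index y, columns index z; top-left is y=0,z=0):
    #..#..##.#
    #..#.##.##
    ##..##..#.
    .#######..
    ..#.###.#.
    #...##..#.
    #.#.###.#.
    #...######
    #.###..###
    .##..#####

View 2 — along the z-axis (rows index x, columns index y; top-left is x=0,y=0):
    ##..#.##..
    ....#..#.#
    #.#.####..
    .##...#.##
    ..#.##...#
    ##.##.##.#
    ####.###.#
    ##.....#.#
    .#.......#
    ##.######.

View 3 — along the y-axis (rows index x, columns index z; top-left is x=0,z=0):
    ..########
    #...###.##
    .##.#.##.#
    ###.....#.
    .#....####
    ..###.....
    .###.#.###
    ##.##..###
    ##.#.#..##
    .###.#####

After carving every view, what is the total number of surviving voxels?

voxel count = 181

initial block: 10^3 = 1000
carve view 1 (along x, YZ-mask fill 59/100): 590 voxels remain
carve view 2 (along z, XY-mask fill 52/100): 307 voxels remain
carve view 3 (along y, XZ-mask fill 60/100): 181 voxels remain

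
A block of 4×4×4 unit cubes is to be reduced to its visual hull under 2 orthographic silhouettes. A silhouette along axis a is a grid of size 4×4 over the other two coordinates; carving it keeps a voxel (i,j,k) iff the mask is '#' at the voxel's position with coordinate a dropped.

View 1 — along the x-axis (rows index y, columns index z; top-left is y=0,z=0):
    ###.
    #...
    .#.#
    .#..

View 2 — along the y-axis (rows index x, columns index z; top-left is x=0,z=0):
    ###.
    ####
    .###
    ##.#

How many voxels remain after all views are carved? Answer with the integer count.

remaining voxels: 24

start: 4×4×4 = 64 voxels
after view 1 [x-axis, 7 of 16 cells solid] → remaining = 28
after view 2 [y-axis, 13 of 16 cells solid] → remaining = 24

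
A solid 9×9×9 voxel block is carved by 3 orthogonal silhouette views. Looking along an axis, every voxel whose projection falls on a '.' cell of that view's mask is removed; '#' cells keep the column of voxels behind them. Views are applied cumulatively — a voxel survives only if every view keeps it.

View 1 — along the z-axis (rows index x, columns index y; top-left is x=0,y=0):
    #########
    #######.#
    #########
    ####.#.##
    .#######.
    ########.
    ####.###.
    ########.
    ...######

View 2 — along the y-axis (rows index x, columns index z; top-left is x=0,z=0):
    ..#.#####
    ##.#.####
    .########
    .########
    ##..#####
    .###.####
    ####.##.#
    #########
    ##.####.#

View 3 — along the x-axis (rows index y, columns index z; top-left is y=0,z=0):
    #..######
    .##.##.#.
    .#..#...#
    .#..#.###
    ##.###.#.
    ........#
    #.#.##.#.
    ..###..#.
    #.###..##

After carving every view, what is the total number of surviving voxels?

before carving: 729 voxels (9×9×9)
  1. axis=2 (XY plane), |mask|=69  ⇒  voxels=621
  2. axis=1 (XZ plane), |mask|=66  ⇒  voxels=506
  3. axis=0 (YZ plane), |mask|=42  ⇒  voxels=249

voxel count = 249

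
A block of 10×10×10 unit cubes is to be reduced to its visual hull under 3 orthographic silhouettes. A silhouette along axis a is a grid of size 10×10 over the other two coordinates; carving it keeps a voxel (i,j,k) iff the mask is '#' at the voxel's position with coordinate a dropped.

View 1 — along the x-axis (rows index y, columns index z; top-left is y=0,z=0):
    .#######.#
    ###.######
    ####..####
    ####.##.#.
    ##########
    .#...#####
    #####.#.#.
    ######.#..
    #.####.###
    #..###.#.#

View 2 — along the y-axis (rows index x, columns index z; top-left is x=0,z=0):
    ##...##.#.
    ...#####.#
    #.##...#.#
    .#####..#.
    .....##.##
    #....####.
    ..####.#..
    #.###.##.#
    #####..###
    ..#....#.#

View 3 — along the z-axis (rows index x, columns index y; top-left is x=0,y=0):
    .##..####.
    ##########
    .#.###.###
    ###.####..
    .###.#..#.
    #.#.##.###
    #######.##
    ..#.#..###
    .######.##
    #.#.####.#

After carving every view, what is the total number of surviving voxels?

full grid |V| = 1000
step 1: project along x, AND mask (76/100) → |grid| = 760
step 2: project along y, AND mask (54/100) → |grid| = 411
step 3: project along z, AND mask (71/100) → |grid| = 299

299 voxels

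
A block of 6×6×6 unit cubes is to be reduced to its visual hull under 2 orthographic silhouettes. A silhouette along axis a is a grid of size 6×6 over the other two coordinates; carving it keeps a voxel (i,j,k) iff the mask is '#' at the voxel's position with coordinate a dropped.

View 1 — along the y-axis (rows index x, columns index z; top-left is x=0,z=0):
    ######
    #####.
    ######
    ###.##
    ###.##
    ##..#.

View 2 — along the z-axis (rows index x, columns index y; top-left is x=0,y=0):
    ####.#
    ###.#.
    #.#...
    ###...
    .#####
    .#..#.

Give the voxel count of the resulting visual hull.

voxel count = 108

start: 6×6×6 = 216 voxels
V1 y: intersect with XZ mask (30 set) -- 180 left
V2 z: intersect with XY mask (21 set) -- 108 left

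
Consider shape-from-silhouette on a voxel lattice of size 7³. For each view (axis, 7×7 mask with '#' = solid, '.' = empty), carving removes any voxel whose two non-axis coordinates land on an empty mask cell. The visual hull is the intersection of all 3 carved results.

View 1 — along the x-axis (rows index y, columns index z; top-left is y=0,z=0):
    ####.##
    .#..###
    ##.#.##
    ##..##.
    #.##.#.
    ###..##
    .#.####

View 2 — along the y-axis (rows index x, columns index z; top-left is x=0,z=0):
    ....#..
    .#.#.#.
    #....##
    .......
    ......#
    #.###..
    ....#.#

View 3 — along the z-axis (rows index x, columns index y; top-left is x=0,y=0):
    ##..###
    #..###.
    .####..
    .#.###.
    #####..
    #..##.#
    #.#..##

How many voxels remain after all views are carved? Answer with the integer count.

start: 7×7×7 = 343 voxels
carve view 1 (along x, YZ-mask fill 33/49): 231 voxels remain
carve view 2 (along y, XZ-mask fill 14/49): 65 voxels remain
carve view 3 (along z, XY-mask fill 30/49): 38 voxels remain

38 voxels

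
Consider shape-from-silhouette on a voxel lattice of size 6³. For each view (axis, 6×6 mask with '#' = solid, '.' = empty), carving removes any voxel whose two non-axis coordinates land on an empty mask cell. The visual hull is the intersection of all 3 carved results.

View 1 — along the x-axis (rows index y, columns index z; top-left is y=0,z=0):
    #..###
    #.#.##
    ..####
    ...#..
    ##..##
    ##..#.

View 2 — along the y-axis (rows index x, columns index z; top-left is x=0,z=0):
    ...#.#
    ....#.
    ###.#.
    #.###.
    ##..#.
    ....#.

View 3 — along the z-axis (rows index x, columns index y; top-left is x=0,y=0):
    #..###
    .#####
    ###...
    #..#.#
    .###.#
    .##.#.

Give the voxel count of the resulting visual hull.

30 voxels

before carving: 216 voxels (6×6×6)
carve view 1 (along x, YZ-mask fill 20/36): 120 voxels remain
carve view 2 (along y, XZ-mask fill 15/36): 55 voxels remain
carve view 3 (along z, XY-mask fill 22/36): 30 voxels remain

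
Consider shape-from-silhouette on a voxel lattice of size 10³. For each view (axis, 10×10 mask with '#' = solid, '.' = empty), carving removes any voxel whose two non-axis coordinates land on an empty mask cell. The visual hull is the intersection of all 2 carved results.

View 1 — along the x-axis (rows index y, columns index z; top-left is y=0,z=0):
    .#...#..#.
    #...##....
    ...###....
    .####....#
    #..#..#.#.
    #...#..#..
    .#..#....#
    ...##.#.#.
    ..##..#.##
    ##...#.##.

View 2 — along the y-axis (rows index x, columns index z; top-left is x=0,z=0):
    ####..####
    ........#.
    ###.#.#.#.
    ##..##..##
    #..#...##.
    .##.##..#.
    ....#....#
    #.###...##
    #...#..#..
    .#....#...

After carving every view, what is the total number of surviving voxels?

|visual hull| = 173

start: 10×10×10 = 1000 voxels
  1. axis=0 (YZ plane), |mask|=38  ⇒  voxels=380
  2. axis=1 (XZ plane), |mask|=43  ⇒  voxels=173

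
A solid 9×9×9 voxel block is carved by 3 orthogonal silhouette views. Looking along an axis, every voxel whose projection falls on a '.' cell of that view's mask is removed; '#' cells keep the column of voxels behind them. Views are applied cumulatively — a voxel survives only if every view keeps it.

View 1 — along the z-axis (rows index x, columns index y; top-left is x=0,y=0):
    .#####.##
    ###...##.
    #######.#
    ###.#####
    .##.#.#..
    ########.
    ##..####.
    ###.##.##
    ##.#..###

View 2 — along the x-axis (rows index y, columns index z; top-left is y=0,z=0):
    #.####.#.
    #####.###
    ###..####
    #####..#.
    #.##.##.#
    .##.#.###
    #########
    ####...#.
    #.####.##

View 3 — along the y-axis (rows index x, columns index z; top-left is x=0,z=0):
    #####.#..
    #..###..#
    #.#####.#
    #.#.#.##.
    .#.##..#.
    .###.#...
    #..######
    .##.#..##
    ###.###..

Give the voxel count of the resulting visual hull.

241 voxels

initial block: 9^3 = 729
carve view 1 (along z, XY-mask fill 59/81): 531 voxels remain
carve view 2 (along x, YZ-mask fill 60/81): 398 voxels remain
carve view 3 (along y, XZ-mask fill 49/81): 241 voxels remain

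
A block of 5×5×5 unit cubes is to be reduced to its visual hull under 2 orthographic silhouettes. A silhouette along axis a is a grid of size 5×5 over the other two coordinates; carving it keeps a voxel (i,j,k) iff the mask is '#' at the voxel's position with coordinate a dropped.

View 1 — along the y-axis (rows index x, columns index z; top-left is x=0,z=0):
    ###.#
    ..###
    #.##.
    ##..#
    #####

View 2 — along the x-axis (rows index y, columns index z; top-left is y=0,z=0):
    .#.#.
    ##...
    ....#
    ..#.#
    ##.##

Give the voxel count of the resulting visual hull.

initial block: 5^3 = 125
  1. axis=1 (XZ plane), |mask|=18  ⇒  voxels=90
  2. axis=0 (YZ plane), |mask|=11  ⇒  voxels=39

39 voxels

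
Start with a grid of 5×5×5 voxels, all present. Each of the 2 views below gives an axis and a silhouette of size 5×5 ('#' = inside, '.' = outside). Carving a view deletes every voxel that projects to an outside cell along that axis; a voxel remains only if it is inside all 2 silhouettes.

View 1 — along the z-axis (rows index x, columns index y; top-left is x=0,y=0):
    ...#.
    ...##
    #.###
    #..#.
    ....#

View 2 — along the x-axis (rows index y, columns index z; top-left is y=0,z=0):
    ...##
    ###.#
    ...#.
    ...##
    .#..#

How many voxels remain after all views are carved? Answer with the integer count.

before carving: 125 voxels (5×5×5)
after view 1 [z-axis, 10 of 25 cells solid] → remaining = 50
after view 2 [x-axis, 11 of 25 cells solid] → remaining = 19

|visual hull| = 19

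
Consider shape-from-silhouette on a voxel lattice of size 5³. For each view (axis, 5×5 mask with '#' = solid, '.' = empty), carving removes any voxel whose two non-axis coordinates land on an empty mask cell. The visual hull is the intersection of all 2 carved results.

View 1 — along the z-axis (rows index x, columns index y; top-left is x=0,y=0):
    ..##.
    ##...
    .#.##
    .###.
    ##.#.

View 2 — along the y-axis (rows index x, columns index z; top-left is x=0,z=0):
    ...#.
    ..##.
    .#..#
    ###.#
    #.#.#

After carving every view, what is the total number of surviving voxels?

initial block: 5^3 = 125
carve view 1 (along z, XY-mask fill 13/25): 65 voxels remain
carve view 2 (along y, XZ-mask fill 12/25): 33 voxels remain

voxel count = 33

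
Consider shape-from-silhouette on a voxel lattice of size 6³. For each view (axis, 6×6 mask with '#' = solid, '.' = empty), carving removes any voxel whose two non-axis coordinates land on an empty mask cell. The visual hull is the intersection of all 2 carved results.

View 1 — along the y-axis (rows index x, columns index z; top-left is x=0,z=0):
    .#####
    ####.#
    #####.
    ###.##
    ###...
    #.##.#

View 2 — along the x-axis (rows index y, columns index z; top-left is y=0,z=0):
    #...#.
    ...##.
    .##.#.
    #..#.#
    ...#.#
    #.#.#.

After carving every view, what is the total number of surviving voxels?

remaining voxels: 64

before carving: 216 voxels (6×6×6)
V1 y: intersect with XZ mask (27 set) -- 162 left
V2 x: intersect with YZ mask (15 set) -- 64 left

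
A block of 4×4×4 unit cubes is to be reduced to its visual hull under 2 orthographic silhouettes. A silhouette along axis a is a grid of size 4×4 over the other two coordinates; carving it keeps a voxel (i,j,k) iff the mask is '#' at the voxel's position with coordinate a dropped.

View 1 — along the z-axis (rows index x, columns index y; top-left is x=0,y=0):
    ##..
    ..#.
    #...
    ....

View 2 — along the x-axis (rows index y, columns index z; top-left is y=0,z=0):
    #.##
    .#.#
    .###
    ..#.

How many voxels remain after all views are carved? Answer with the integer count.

full grid |V| = 64
after view 1 [z-axis, 4 of 16 cells solid] → remaining = 16
after view 2 [x-axis, 9 of 16 cells solid] → remaining = 11

remaining voxels: 11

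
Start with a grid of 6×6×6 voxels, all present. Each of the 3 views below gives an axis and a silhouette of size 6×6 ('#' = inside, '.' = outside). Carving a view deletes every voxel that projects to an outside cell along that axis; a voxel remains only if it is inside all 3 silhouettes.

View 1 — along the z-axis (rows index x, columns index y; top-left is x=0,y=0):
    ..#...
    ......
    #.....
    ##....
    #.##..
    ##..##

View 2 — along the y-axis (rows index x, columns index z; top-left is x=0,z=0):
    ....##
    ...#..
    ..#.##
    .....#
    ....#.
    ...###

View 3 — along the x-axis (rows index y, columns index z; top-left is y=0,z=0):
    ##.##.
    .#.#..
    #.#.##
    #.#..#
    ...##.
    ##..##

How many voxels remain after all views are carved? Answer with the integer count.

voxel count = 12

before carving: 216 voxels (6×6×6)
after view 1 [z-axis, 11 of 36 cells solid] → remaining = 66
after view 2 [y-axis, 11 of 36 cells solid] → remaining = 22
after view 3 [x-axis, 19 of 36 cells solid] → remaining = 12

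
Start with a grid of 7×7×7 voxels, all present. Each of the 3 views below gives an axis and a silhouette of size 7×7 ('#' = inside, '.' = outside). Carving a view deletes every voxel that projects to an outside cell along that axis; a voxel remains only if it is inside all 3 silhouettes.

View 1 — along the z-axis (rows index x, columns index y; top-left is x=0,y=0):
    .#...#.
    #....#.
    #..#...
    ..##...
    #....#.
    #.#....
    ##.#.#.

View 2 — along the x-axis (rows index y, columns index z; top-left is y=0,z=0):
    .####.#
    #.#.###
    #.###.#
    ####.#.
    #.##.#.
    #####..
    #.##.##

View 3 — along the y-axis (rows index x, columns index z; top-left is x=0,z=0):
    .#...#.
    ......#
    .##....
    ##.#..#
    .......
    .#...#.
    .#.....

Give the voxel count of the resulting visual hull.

before carving: 343 voxels (7×7×7)
[1] z-view keeps 16 columns → grid now 112
[2] x-view keeps 34 columns → grid now 80
[3] y-view keeps 12 columns → grid now 17

remaining voxels: 17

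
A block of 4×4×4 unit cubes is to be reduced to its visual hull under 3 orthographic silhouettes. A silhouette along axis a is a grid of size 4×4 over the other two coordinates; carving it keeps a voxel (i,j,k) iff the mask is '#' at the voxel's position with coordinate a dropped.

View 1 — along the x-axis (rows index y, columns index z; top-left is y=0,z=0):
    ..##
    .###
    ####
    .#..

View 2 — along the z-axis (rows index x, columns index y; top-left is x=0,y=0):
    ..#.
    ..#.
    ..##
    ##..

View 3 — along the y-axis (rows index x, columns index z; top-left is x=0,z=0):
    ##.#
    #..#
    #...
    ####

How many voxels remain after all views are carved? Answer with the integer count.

remaining voxels: 11

start: 4×4×4 = 64 voxels
carve view 1 (along x, YZ-mask fill 10/16): 40 voxels remain
carve view 2 (along z, XY-mask fill 6/16): 18 voxels remain
carve view 3 (along y, XZ-mask fill 10/16): 11 voxels remain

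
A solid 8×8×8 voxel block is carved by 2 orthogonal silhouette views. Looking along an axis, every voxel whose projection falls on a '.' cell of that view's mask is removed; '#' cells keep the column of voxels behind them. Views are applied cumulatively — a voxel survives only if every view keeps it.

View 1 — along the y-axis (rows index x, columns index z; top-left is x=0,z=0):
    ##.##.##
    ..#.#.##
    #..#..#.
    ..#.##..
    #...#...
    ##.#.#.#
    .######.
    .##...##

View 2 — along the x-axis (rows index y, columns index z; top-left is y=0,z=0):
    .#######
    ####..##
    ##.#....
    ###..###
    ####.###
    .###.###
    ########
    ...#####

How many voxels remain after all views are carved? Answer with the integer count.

start: 8×8×8 = 512 voxels
[1] y-view keeps 33 columns → grid now 264
[2] x-view keeps 48 columns → grid now 196

196 voxels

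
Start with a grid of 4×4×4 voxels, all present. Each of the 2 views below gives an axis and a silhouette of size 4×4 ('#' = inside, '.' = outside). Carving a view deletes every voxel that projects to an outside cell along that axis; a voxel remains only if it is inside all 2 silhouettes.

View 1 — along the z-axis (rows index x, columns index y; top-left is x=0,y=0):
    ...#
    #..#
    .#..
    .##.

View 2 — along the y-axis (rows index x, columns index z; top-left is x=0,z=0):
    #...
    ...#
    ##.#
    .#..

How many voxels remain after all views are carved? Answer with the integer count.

full grid |V| = 64
carve view 1 (along z, XY-mask fill 6/16): 24 voxels remain
carve view 2 (along y, XZ-mask fill 6/16): 8 voxels remain

remaining voxels: 8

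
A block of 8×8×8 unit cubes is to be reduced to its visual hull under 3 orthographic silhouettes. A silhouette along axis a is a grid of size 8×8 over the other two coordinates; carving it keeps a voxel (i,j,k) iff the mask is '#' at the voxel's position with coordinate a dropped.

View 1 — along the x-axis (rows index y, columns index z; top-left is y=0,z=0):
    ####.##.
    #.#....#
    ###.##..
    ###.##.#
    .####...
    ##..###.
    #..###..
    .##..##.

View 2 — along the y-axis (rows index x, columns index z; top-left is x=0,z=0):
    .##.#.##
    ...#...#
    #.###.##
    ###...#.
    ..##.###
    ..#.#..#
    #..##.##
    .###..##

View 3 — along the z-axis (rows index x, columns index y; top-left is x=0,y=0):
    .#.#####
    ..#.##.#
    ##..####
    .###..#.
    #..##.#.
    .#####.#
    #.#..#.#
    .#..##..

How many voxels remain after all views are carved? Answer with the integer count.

voxel count = 82

start: 8×8×8 = 512 voxels
  1. axis=0 (YZ plane), |mask|=37  ⇒  voxels=296
  2. axis=1 (XZ plane), |mask|=35  ⇒  voxels=145
  3. axis=2 (XY plane), |mask|=37  ⇒  voxels=82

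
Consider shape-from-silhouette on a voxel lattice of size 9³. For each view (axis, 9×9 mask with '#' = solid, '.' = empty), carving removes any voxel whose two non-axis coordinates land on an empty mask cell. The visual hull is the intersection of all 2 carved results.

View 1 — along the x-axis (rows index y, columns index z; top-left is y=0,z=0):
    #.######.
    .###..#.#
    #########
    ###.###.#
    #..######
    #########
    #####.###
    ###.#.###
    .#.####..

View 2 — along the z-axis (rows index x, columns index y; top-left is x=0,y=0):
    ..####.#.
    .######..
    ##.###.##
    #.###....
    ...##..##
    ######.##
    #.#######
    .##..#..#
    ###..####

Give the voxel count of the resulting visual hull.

initial block: 9^3 = 729
carve view 1 (along x, YZ-mask fill 64/81): 576 voxels remain
carve view 2 (along z, XY-mask fill 53/81): 380 voxels remain

voxel count = 380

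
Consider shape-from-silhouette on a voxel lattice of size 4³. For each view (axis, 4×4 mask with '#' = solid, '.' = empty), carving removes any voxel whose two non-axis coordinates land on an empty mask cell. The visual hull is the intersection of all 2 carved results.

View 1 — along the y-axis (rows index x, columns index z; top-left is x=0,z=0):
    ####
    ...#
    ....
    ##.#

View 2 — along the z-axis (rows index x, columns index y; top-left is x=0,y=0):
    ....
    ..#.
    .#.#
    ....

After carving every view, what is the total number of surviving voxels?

before carving: 64 voxels (4×4×4)
[1] y-view keeps 8 columns → grid now 32
[2] z-view keeps 3 columns → grid now 1

voxel count = 1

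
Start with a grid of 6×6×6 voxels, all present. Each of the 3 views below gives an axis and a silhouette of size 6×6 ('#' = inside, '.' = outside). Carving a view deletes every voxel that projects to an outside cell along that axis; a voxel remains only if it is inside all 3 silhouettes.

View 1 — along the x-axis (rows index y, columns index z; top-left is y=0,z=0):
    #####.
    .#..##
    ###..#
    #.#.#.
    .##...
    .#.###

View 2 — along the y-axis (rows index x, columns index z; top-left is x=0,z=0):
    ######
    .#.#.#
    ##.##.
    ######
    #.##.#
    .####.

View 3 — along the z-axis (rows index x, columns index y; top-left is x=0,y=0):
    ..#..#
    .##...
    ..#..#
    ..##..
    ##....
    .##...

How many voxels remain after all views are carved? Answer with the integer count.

start: 6×6×6 = 216 voxels
V1 x: intersect with YZ mask (21 set) -- 126 left
V2 y: intersect with XZ mask (27 set) -- 93 left
V3 z: intersect with XY mask (12 set) -- 32 left

voxel count = 32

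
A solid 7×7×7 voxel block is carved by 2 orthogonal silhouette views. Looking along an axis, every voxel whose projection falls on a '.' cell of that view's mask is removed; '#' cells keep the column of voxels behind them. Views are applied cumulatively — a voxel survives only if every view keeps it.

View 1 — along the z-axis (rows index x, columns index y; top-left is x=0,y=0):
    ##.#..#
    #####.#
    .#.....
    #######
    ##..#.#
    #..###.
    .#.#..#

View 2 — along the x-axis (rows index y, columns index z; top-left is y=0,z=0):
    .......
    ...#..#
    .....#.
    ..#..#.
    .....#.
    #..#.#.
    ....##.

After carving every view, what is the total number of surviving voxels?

full grid |V| = 343
after view 1 [z-axis, 29 of 49 cells solid] → remaining = 203
after view 2 [x-axis, 11 of 49 cells solid] → remaining = 44

|visual hull| = 44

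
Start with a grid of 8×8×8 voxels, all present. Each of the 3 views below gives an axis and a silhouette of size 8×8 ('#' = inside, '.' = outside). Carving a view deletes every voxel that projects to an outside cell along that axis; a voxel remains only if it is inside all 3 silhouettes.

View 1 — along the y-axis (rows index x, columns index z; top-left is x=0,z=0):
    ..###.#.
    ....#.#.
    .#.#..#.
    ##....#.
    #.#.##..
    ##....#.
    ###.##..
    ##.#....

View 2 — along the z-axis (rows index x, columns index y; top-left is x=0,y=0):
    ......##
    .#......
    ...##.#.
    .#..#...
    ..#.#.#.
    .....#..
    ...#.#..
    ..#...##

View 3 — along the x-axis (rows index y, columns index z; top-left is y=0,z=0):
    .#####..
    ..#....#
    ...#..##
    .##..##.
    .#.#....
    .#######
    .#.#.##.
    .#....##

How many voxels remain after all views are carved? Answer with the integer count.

25 voxels

before carving: 512 voxels (8×8×8)
  1. axis=1 (XZ plane), |mask|=27  ⇒  voxels=216
  2. axis=2 (XY plane), |mask|=17  ⇒  voxels=59
  3. axis=0 (YZ plane), |mask|=30  ⇒  voxels=25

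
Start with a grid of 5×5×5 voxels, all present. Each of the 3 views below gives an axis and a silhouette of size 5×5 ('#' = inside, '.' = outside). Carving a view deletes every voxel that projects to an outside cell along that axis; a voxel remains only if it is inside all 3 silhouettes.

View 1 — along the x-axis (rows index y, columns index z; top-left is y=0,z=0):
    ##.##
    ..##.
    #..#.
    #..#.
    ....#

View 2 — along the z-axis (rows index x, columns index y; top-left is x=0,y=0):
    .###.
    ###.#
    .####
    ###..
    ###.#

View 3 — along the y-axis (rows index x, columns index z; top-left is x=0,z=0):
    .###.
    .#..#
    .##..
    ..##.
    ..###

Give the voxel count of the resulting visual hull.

full grid |V| = 125
  1. axis=0 (YZ plane), |mask|=11  ⇒  voxels=55
  2. axis=2 (XY plane), |mask|=18  ⇒  voxels=39
  3. axis=1 (XZ plane), |mask|=12  ⇒  voxels=18

|visual hull| = 18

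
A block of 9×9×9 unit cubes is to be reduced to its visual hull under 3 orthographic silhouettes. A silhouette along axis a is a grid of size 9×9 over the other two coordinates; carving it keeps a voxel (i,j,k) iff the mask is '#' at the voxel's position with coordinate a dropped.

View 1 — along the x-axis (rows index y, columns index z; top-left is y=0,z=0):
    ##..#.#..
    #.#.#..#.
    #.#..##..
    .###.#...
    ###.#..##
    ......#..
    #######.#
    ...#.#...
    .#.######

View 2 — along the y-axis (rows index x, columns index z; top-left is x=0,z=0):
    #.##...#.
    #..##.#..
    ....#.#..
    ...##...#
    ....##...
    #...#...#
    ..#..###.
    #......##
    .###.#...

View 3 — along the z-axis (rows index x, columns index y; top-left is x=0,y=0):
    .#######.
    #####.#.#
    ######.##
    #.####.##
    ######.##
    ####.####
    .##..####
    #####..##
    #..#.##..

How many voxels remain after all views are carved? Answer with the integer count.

before carving: 729 voxels (9×9×9)
after view 1 [x-axis, 40 of 81 cells solid] → remaining = 360
after view 2 [y-axis, 29 of 81 cells solid] → remaining = 129
after view 3 [z-axis, 62 of 81 cells solid] → remaining = 96

voxel count = 96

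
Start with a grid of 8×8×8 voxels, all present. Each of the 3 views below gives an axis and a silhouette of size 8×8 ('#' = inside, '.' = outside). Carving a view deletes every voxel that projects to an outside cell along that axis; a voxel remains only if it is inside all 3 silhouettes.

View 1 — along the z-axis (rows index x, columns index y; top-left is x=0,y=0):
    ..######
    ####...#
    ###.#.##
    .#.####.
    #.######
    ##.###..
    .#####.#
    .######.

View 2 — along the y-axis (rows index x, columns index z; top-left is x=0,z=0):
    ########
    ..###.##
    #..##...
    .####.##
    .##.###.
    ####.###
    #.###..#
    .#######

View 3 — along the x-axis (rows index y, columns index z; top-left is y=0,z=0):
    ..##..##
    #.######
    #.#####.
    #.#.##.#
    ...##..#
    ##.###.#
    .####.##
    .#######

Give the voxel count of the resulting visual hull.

start: 8×8×8 = 512 voxels
V1 z: intersect with XY mask (46 set) -- 368 left
V2 y: intersect with XZ mask (46 set) -- 263 left
V3 x: intersect with YZ mask (44 set) -- 184 left

voxel count = 184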